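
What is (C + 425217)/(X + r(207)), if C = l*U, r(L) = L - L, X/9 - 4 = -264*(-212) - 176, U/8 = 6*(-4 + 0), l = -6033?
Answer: 527851/167388 ≈ 3.1535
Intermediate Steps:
U = -192 (U = 8*(6*(-4 + 0)) = 8*(6*(-4)) = 8*(-24) = -192)
X = 502164 (X = 36 + 9*(-264*(-212) - 176) = 36 + 9*(55968 - 176) = 36 + 9*55792 = 36 + 502128 = 502164)
r(L) = 0
C = 1158336 (C = -6033*(-192) = 1158336)
(C + 425217)/(X + r(207)) = (1158336 + 425217)/(502164 + 0) = 1583553/502164 = 1583553*(1/502164) = 527851/167388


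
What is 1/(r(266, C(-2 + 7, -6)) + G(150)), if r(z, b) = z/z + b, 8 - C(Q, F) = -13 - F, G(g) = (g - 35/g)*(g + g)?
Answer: 1/44946 ≈ 2.2249e-5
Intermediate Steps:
G(g) = 2*g*(g - 35/g) (G(g) = (g - 35/g)*(2*g) = 2*g*(g - 35/g))
C(Q, F) = 21 + F (C(Q, F) = 8 - (-13 - F) = 8 + (13 + F) = 21 + F)
r(z, b) = 1 + b
1/(r(266, C(-2 + 7, -6)) + G(150)) = 1/((1 + (21 - 6)) + (-70 + 2*150²)) = 1/((1 + 15) + (-70 + 2*22500)) = 1/(16 + (-70 + 45000)) = 1/(16 + 44930) = 1/44946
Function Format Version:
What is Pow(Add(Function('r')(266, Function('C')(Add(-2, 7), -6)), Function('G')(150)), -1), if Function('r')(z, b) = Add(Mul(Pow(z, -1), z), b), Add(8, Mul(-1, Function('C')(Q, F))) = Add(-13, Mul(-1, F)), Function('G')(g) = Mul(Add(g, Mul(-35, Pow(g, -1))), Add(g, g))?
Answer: Rational(1, 44946) ≈ 2.2249e-5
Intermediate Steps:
Function('G')(g) = Mul(2, g, Add(g, Mul(-35, Pow(g, -1)))) (Function('G')(g) = Mul(Add(g, Mul(-35, Pow(g, -1))), Mul(2, g)) = Mul(2, g, Add(g, Mul(-35, Pow(g, -1)))))
Function('C')(Q, F) = Add(21, F) (Function('C')(Q, F) = Add(8, Mul(-1, Add(-13, Mul(-1, F)))) = Add(8, Add(13, F)) = Add(21, F))
Function('r')(z, b) = Add(1, b)
Pow(Add(Function('r')(266, Function('C')(Add(-2, 7), -6)), Function('G')(150)), -1) = Pow(Add(Add(1, Add(21, -6)), Add(-70, Mul(2, Pow(150, 2)))), -1) = Pow(Add(Add(1, 15), Add(-70, Mul(2, 22500))), -1) = Pow(Add(16, Add(-70, 45000)), -1) = Pow(Add(16, 44930), -1) = Pow(44946, -1) = Rational(1, 44946)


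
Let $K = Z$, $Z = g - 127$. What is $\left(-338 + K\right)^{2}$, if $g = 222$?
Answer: $59049$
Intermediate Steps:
$Z = 95$ ($Z = 222 - 127 = 95$)
$K = 95$
$\left(-338 + K\right)^{2} = \left(-338 + 95\right)^{2} = \left(-243\right)^{2} = 59049$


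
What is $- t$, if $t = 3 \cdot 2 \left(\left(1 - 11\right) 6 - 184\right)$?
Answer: $1464$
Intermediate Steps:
$t = -1464$ ($t = 6 \left(\left(-10\right) 6 - 184\right) = 6 \left(-60 - 184\right) = 6 \left(-244\right) = -1464$)
$- t = \left(-1\right) \left(-1464\right) = 1464$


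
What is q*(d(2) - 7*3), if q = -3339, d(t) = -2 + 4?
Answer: 63441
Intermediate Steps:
d(t) = 2
q*(d(2) - 7*3) = -3339*(2 - 7*3) = -3339*(2 - 21) = -3339*(-19) = 63441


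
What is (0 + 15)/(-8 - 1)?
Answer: -5/3 ≈ -1.6667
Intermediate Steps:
(0 + 15)/(-8 - 1) = 15/(-9) = -1/9*15 = -5/3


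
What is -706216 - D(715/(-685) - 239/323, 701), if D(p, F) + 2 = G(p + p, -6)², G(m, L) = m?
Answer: -1382898572062710/1958151001 ≈ -7.0623e+5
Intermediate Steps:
D(p, F) = -2 + 4*p² (D(p, F) = -2 + (p + p)² = -2 + (2*p)² = -2 + 4*p²)
-706216 - D(715/(-685) - 239/323, 701) = -706216 - (-2 + 4*(715/(-685) - 239/323)²) = -706216 - (-2 + 4*(715*(-1/685) - 239*1/323)²) = -706216 - (-2 + 4*(-143/137 - 239/323)²) = -706216 - (-2 + 4*(-78932/44251)²) = -706216 - (-2 + 4*(6230260624/1958151001)) = -706216 - (-2 + 24921042496/1958151001) = -706216 - 1*21004740494/1958151001 = -706216 - 21004740494/1958151001 = -1382898572062710/1958151001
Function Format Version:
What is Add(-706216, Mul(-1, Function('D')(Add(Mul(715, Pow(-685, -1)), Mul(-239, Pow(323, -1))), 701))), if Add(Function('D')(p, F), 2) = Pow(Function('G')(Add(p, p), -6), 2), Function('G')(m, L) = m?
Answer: Rational(-1382898572062710, 1958151001) ≈ -7.0623e+5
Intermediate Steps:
Function('D')(p, F) = Add(-2, Mul(4, Pow(p, 2))) (Function('D')(p, F) = Add(-2, Pow(Add(p, p), 2)) = Add(-2, Pow(Mul(2, p), 2)) = Add(-2, Mul(4, Pow(p, 2))))
Add(-706216, Mul(-1, Function('D')(Add(Mul(715, Pow(-685, -1)), Mul(-239, Pow(323, -1))), 701))) = Add(-706216, Mul(-1, Add(-2, Mul(4, Pow(Add(Mul(715, Pow(-685, -1)), Mul(-239, Pow(323, -1))), 2))))) = Add(-706216, Mul(-1, Add(-2, Mul(4, Pow(Add(Mul(715, Rational(-1, 685)), Mul(-239, Rational(1, 323))), 2))))) = Add(-706216, Mul(-1, Add(-2, Mul(4, Pow(Add(Rational(-143, 137), Rational(-239, 323)), 2))))) = Add(-706216, Mul(-1, Add(-2, Mul(4, Pow(Rational(-78932, 44251), 2))))) = Add(-706216, Mul(-1, Add(-2, Mul(4, Rational(6230260624, 1958151001))))) = Add(-706216, Mul(-1, Add(-2, Rational(24921042496, 1958151001)))) = Add(-706216, Mul(-1, Rational(21004740494, 1958151001))) = Add(-706216, Rational(-21004740494, 1958151001)) = Rational(-1382898572062710, 1958151001)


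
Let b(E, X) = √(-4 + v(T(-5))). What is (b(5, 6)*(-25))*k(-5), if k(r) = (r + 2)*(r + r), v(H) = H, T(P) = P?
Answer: -2250*I ≈ -2250.0*I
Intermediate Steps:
k(r) = 2*r*(2 + r) (k(r) = (2 + r)*(2*r) = 2*r*(2 + r))
b(E, X) = 3*I (b(E, X) = √(-4 - 5) = √(-9) = 3*I)
(b(5, 6)*(-25))*k(-5) = ((3*I)*(-25))*(2*(-5)*(2 - 5)) = (-75*I)*(2*(-5)*(-3)) = -75*I*30 = -2250*I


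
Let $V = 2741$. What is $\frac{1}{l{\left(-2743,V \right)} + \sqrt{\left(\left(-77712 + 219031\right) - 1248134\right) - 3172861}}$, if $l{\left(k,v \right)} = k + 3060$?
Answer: $\frac{317}{4380165} - \frac{2 i \sqrt{1069919}}{4380165} \approx 7.2372 \cdot 10^{-5} - 0.0004723 i$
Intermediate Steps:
$l{\left(k,v \right)} = 3060 + k$
$\frac{1}{l{\left(-2743,V \right)} + \sqrt{\left(\left(-77712 + 219031\right) - 1248134\right) - 3172861}} = \frac{1}{\left(3060 - 2743\right) + \sqrt{\left(\left(-77712 + 219031\right) - 1248134\right) - 3172861}} = \frac{1}{317 + \sqrt{\left(141319 - 1248134\right) - 3172861}} = \frac{1}{317 + \sqrt{-1106815 - 3172861}} = \frac{1}{317 + \sqrt{-4279676}} = \frac{1}{317 + 2 i \sqrt{1069919}}$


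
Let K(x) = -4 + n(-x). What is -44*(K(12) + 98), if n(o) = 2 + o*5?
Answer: -1584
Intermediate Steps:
n(o) = 2 + 5*o
K(x) = -2 - 5*x (K(x) = -4 + (2 + 5*(-x)) = -4 + (2 - 5*x) = -2 - 5*x)
-44*(K(12) + 98) = -44*((-2 - 5*12) + 98) = -44*((-2 - 60) + 98) = -44*(-62 + 98) = -44*36 = -1584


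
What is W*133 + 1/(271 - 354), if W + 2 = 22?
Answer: 220779/83 ≈ 2660.0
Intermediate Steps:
W = 20 (W = -2 + 22 = 20)
W*133 + 1/(271 - 354) = 20*133 + 1/(271 - 354) = 2660 + 1/(-83) = 2660 - 1/83 = 220779/83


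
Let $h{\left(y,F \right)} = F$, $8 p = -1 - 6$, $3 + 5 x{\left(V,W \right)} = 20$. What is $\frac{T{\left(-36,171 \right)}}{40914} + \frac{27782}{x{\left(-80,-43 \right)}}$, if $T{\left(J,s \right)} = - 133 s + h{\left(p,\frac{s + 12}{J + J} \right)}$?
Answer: $\frac{136391449579}{16692912} \approx 8170.6$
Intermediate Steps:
$x{\left(V,W \right)} = \frac{17}{5}$ ($x{\left(V,W \right)} = - \frac{3}{5} + \frac{1}{5} \cdot 20 = - \frac{3}{5} + 4 = \frac{17}{5}$)
$p = - \frac{7}{8}$ ($p = \frac{-1 - 6}{8} = \frac{1}{8} \left(-7\right) = - \frac{7}{8} \approx -0.875$)
$T{\left(J,s \right)} = - 133 s + \frac{12 + s}{2 J}$ ($T{\left(J,s \right)} = - 133 s + \frac{s + 12}{J + J} = - 133 s + \frac{12 + s}{2 J}$)
$\frac{T{\left(-36,171 \right)}}{40914} + \frac{27782}{x{\left(-80,-43 \right)}} = \frac{\frac{1}{2} \frac{1}{-36} \left(12 + 171 - \left(-9576\right) 171\right)}{40914} + \frac{27782}{\frac{17}{5}} = \frac{1}{2} \left(- \frac{1}{36}\right) \left(12 + 171 + 1637496\right) \frac{1}{40914} + 27782 \cdot \frac{5}{17} = \frac{1}{2} \left(- \frac{1}{36}\right) 1637679 \cdot \frac{1}{40914} + \frac{138910}{17} = \left(- \frac{545893}{24}\right) \frac{1}{40914} + \frac{138910}{17} = - \frac{545893}{981936} + \frac{138910}{17} = \frac{136391449579}{16692912}$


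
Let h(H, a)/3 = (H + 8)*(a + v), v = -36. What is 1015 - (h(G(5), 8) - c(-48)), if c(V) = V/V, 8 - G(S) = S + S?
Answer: 1520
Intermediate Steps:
G(S) = 8 - 2*S (G(S) = 8 - (S + S) = 8 - 2*S)
c(V) = 1
h(H, a) = 3*(-36 + a)*(8 + H) (h(H, a) = 3*((H + 8)*(a - 36)) = 3*((8 + H)*(-36 + a)) = 3*((-36 + a)*(8 + H)) = 3*(-36 + a)*(8 + H))
1015 - (h(G(5), 8) - c(-48)) = 1015 - ((-864 - 108*(8 - 2*5) + 24*8 + 3*(8 - 2*5)*8) - 1*1) = 1015 - ((-864 - 108*(8 - 10) + 192 + 3*(8 - 10)*8) - 1) = 1015 - ((-864 - 108*(-2) + 192 + 3*(-2)*8) - 1) = 1015 - ((-864 + 216 + 192 - 48) - 1) = 1015 - (-504 - 1) = 1015 - 1*(-505) = 1015 + 505 = 1520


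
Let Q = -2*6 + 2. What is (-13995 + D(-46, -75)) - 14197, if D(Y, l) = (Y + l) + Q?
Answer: -28323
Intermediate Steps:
Q = -10 (Q = -12 + 2 = -10)
D(Y, l) = -10 + Y + l (D(Y, l) = (Y + l) - 10 = -10 + Y + l)
(-13995 + D(-46, -75)) - 14197 = (-13995 + (-10 - 46 - 75)) - 14197 = (-13995 - 131) - 14197 = -14126 - 14197 = -28323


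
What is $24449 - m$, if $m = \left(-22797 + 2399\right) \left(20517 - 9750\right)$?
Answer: $219649715$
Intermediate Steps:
$m = -219625266$ ($m = \left(-20398\right) 10767 = -219625266$)
$24449 - m = 24449 - -219625266 = 24449 + 219625266 = 219649715$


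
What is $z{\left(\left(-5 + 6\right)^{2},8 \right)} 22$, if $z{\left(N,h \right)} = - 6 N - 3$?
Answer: $-198$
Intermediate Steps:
$z{\left(N,h \right)} = -3 - 6 N$
$z{\left(\left(-5 + 6\right)^{2},8 \right)} 22 = \left(-3 - 6 \left(-5 + 6\right)^{2}\right) 22 = \left(-3 - 6 \cdot 1^{2}\right) 22 = \left(-3 - 6\right) 22 = \left(-9\right) 22 = -198$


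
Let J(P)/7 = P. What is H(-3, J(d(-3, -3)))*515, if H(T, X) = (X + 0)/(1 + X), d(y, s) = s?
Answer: 2163/4 ≈ 540.75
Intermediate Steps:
J(P) = 7*P
H(T, X) = X/(1 + X)
H(-3, J(d(-3, -3)))*515 = ((7*(-3))/(1 + 7*(-3)))*515 = -21/(1 - 21)*515 = -21/(-20)*515 = -21*(-1/20)*515 = (21/20)*515 = 2163/4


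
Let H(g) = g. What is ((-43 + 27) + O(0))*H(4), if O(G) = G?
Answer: -64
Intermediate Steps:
((-43 + 27) + O(0))*H(4) = ((-43 + 27) + 0)*4 = (-16 + 0)*4 = -16*4 = -64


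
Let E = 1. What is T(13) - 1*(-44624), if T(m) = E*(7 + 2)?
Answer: 44633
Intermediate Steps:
T(m) = 9 (T(m) = 1*(7 + 2) = 1*9 = 9)
T(13) - 1*(-44624) = 9 - 1*(-44624) = 9 + 44624 = 44633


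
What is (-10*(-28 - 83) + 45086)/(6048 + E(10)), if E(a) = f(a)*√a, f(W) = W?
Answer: 34924176/4572163 - 57745*√10/4572163 ≈ 7.5985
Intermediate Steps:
E(a) = a^(3/2) (E(a) = a*√a = a^(3/2))
(-10*(-28 - 83) + 45086)/(6048 + E(10)) = (-10*(-28 - 83) + 45086)/(6048 + 10^(3/2)) = (-10*(-111) + 45086)/(6048 + 10*√10) = (1110 + 45086)/(6048 + 10*√10) = 46196/(6048 + 10*√10)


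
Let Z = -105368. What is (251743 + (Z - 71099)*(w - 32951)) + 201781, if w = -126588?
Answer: 28153822237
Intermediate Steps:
(251743 + (Z - 71099)*(w - 32951)) + 201781 = (251743 + (-105368 - 71099)*(-126588 - 32951)) + 201781 = (251743 - 176467*(-159539)) + 201781 = (251743 + 28153368713) + 201781 = 28153620456 + 201781 = 28153822237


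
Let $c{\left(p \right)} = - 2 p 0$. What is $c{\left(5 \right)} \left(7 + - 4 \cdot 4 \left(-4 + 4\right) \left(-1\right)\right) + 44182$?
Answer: $44182$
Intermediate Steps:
$c{\left(p \right)} = 0$
$c{\left(5 \right)} \left(7 + - 4 \cdot 4 \left(-4 + 4\right) \left(-1\right)\right) + 44182 = 0 \left(7 + - 4 \cdot 4 \left(-4 + 4\right) \left(-1\right)\right) + 44182 = 0 \left(7 + - 4 \cdot 4 \cdot 0 \left(-1\right)\right) + 44182 = 0 \left(7 + \left(-4\right) 0 \left(-1\right)\right) + 44182 = 0 \left(7 + 0 \left(-1\right)\right) + 44182 = 0 \left(7 + 0\right) + 44182 = 0 \cdot 7 + 44182 = 0 + 44182 = 44182$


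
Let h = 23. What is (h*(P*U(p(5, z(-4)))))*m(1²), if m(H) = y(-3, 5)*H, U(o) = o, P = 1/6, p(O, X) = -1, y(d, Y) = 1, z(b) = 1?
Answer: -23/6 ≈ -3.8333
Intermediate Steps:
P = ⅙ ≈ 0.16667
m(H) = H (m(H) = 1*H = H)
(h*(P*U(p(5, z(-4)))))*m(1²) = (23*((⅙)*(-1)))*1² = (23*(-⅙))*1 = -23/6*1 = -23/6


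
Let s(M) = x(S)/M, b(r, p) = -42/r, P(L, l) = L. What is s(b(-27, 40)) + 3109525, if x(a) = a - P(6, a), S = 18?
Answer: 21766729/7 ≈ 3.1095e+6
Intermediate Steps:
x(a) = -6 + a (x(a) = a - 1*6 = a - 6 = -6 + a)
s(M) = 12/M (s(M) = (-6 + 18)/M = 12/M)
s(b(-27, 40)) + 3109525 = 12/((-42/(-27))) + 3109525 = 12/((-42*(-1/27))) + 3109525 = 12/(14/9) + 3109525 = 12*(9/14) + 3109525 = 54/7 + 3109525 = 21766729/7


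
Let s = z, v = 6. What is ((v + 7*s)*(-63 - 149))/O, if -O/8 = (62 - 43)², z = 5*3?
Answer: 5883/722 ≈ 8.1482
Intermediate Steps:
z = 15
s = 15
O = -2888 (O = -8*(62 - 43)² = -8*19² = -8*361 = -2888)
((v + 7*s)*(-63 - 149))/O = ((6 + 7*15)*(-63 - 149))/(-2888) = ((6 + 105)*(-212))*(-1/2888) = (111*(-212))*(-1/2888) = -23532*(-1/2888) = 5883/722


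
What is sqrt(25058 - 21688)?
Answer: sqrt(3370) ≈ 58.052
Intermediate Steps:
sqrt(25058 - 21688) = sqrt(3370)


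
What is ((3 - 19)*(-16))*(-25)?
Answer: -6400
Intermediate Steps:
((3 - 19)*(-16))*(-25) = -16*(-16)*(-25) = 256*(-25) = -6400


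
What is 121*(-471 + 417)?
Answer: -6534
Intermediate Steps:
121*(-471 + 417) = 121*(-54) = -6534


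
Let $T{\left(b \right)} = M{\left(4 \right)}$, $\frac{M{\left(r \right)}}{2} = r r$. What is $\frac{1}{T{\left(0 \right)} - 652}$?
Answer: $- \frac{1}{620} \approx -0.0016129$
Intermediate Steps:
$M{\left(r \right)} = 2 r^{2}$ ($M{\left(r \right)} = 2 r r = 2 r^{2}$)
$T{\left(b \right)} = 32$ ($T{\left(b \right)} = 2 \cdot 4^{2} = 2 \cdot 16 = 32$)
$\frac{1}{T{\left(0 \right)} - 652} = \frac{1}{32 - 652} = \frac{1}{-620} = - \frac{1}{620}$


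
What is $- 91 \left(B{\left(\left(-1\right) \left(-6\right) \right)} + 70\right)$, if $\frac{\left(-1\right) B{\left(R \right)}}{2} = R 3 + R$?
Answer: $-2002$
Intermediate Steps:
$B{\left(R \right)} = - 8 R$ ($B{\left(R \right)} = - 2 \left(R 3 + R\right) = - 2 \left(3 R + R\right) = - 2 \cdot 4 R = - 8 R$)
$- 91 \left(B{\left(\left(-1\right) \left(-6\right) \right)} + 70\right) = - 91 \left(- 8 \left(\left(-1\right) \left(-6\right)\right) + 70\right) = - 91 \left(\left(-8\right) 6 + 70\right) = - 91 \left(-48 + 70\right) = \left(-91\right) 22 = -2002$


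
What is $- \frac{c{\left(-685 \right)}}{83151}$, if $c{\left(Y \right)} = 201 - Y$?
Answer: $- \frac{886}{83151} \approx -0.010655$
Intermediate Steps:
$- \frac{c{\left(-685 \right)}}{83151} = - \frac{201 - -685}{83151} = - \frac{201 + 685}{83151} = - \frac{886}{83151}$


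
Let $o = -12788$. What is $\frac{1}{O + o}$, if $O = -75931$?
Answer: $- \frac{1}{88719} \approx -1.1272 \cdot 10^{-5}$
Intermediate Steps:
$\frac{1}{O + o} = \frac{1}{-75931 - 12788} = \frac{1}{-88719} = - \frac{1}{88719}$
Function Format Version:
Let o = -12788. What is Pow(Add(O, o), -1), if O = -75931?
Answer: Rational(-1, 88719) ≈ -1.1272e-5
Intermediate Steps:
Pow(Add(O, o), -1) = Pow(Add(-75931, -12788), -1) = Pow(-88719, -1) = Rational(-1, 88719)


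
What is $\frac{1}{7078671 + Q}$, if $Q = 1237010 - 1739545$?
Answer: $\frac{1}{6576136} \approx 1.5207 \cdot 10^{-7}$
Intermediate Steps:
$Q = -502535$ ($Q = 1237010 - 1739545 = -502535$)
$\frac{1}{7078671 + Q} = \frac{1}{7078671 - 502535} = \frac{1}{6576136}$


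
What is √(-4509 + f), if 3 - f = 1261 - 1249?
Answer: 3*I*√502 ≈ 67.216*I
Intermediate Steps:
f = -9 (f = 3 - (1261 - 1249) = 3 - 1*12 = 3 - 12 = -9)
√(-4509 + f) = √(-4509 - 9) = √(-4518) = 3*I*√502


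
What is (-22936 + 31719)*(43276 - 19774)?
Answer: 206418066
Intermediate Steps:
(-22936 + 31719)*(43276 - 19774) = 8783*23502 = 206418066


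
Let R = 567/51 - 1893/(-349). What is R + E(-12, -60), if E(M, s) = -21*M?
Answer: 1593258/5933 ≈ 268.54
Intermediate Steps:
R = 98142/5933 (R = 567*(1/51) - 1893*(-1/349) = 189/17 + 1893/349 = 98142/5933 ≈ 16.542)
R + E(-12, -60) = 98142/5933 - 21*(-12) = 98142/5933 + 252 = 1593258/5933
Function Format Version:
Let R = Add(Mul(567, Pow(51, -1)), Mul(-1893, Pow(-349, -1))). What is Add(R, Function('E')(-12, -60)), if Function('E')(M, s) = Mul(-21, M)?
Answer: Rational(1593258, 5933) ≈ 268.54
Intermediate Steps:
R = Rational(98142, 5933) (R = Add(Mul(567, Rational(1, 51)), Mul(-1893, Rational(-1, 349))) = Add(Rational(189, 17), Rational(1893, 349)) = Rational(98142, 5933) ≈ 16.542)
Add(R, Function('E')(-12, -60)) = Add(Rational(98142, 5933), Mul(-21, -12)) = Add(Rational(98142, 5933), 252) = Rational(1593258, 5933)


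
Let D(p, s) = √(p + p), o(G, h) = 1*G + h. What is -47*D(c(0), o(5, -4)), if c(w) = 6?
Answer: -94*√3 ≈ -162.81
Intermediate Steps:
o(G, h) = G + h
D(p, s) = √2*√p (D(p, s) = √(2*p) = √2*√p)
-47*D(c(0), o(5, -4)) = -47*√2*√6 = -94*√3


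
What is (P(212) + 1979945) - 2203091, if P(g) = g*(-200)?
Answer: -265546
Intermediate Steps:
P(g) = -200*g
(P(212) + 1979945) - 2203091 = (-200*212 + 1979945) - 2203091 = (-42400 + 1979945) - 2203091 = 1937545 - 2203091 = -265546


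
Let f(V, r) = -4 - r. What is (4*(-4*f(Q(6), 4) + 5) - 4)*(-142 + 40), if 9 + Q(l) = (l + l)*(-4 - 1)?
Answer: -14688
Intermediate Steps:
Q(l) = -9 - 10*l (Q(l) = -9 + (l + l)*(-4 - 1) = -9 + (2*l)*(-5) = -9 - 10*l)
(4*(-4*f(Q(6), 4) + 5) - 4)*(-142 + 40) = (4*(-4*(-4 - 1*4) + 5) - 4)*(-142 + 40) = (4*(-4*(-4 - 4) + 5) - 4)*(-102) = (4*(-4*(-8) + 5) - 4)*(-102) = (4*(32 + 5) - 4)*(-102) = (4*37 - 4)*(-102) = (148 - 4)*(-102) = 144*(-102) = -14688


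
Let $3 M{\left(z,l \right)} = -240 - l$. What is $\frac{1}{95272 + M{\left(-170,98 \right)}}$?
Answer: $\frac{3}{285478} \approx 1.0509 \cdot 10^{-5}$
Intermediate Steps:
$M{\left(z,l \right)} = -80 - \frac{l}{3}$ ($M{\left(z,l \right)} = \frac{-240 - l}{3} = -80 - \frac{l}{3}$)
$\frac{1}{95272 + M{\left(-170,98 \right)}} = \frac{1}{95272 - \frac{338}{3}} = \frac{1}{\frac{285478}{3}} = \frac{3}{285478}$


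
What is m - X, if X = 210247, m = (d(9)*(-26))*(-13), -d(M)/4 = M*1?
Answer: -222415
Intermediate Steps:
d(M) = -4*M
m = -12168 (m = (-4*9*(-26))*(-13) = -36*(-26)*(-13) = 936*(-13) = -12168)
m - X = -12168 - 1*210247 = -12168 - 210247 = -222415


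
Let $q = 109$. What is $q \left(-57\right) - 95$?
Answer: $-6308$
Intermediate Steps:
$q \left(-57\right) - 95 = 109 \left(-57\right) - 95 = -6213 - 95 = -6308$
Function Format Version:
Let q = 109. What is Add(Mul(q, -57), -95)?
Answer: -6308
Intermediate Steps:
Add(Mul(q, -57), -95) = Add(Mul(109, -57), -95) = Add(-6213, -95) = -6308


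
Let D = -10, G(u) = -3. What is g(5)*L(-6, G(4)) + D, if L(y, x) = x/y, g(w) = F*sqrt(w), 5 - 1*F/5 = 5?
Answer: -10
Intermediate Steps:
F = 0 (F = 25 - 5*5 = 25 - 25 = 0)
g(w) = 0 (g(w) = 0*sqrt(w) = 0)
g(5)*L(-6, G(4)) + D = 0*(-3/(-6)) - 10 = 0*(-3*(-1/6)) - 10 = 0*(1/2) - 10 = 0 - 10 = -10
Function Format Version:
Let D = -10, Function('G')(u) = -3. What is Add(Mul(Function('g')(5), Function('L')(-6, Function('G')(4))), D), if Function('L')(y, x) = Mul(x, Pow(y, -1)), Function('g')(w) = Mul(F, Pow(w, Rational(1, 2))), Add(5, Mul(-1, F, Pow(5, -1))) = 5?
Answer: -10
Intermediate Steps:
F = 0 (F = Add(25, Mul(-5, 5)) = Add(25, -25) = 0)
Function('g')(w) = 0 (Function('g')(w) = Mul(0, Pow(w, Rational(1, 2))) = 0)
Add(Mul(Function('g')(5), Function('L')(-6, Function('G')(4))), D) = Add(Mul(0, Mul(-3, Pow(-6, -1))), -10) = Add(Mul(0, Mul(-3, Rational(-1, 6))), -10) = Add(Mul(0, Rational(1, 2)), -10) = Add(0, -10) = -10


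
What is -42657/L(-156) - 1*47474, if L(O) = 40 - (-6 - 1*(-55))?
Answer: -128203/3 ≈ -42734.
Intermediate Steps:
L(O) = -9 (L(O) = 40 - (-6 + 55) = 40 - 1*49 = 40 - 49 = -9)
-42657/L(-156) - 1*47474 = -42657/(-9) - 1*47474 = -42657*(-1/9) - 47474 = 14219/3 - 47474 = -128203/3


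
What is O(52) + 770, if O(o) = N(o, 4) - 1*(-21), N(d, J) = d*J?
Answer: 999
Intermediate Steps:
N(d, J) = J*d
O(o) = 21 + 4*o (O(o) = 4*o - 1*(-21) = 4*o + 21 = 21 + 4*o)
O(52) + 770 = (21 + 4*52) + 770 = (21 + 208) + 770 = 229 + 770 = 999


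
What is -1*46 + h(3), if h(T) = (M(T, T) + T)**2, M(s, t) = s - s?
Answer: -37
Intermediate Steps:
M(s, t) = 0
h(T) = T**2 (h(T) = (0 + T)**2 = T**2)
-1*46 + h(3) = -1*46 + 3**2 = -46 + 9 = -37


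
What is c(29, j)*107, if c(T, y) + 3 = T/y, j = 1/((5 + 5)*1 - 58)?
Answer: -149265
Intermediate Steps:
j = -1/48 (j = 1/(10*1 - 58) = 1/(10 - 58) = 1/(-48) = -1/48 ≈ -0.020833)
c(T, y) = -3 + T/y
c(29, j)*107 = (-3 + 29/(-1/48))*107 = (-3 + 29*(-48))*107 = (-3 - 1392)*107 = -1395*107 = -149265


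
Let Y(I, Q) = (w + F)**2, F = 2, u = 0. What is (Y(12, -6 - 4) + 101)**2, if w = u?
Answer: 11025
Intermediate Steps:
w = 0
Y(I, Q) = 4 (Y(I, Q) = (0 + 2)**2 = 2**2 = 4)
(Y(12, -6 - 4) + 101)**2 = (4 + 101)**2 = 105**2 = 11025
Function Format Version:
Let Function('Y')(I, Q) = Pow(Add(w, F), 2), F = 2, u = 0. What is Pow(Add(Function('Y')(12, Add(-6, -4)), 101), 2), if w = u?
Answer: 11025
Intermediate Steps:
w = 0
Function('Y')(I, Q) = 4 (Function('Y')(I, Q) = Pow(Add(0, 2), 2) = Pow(2, 2) = 4)
Pow(Add(Function('Y')(12, Add(-6, -4)), 101), 2) = Pow(Add(4, 101), 2) = Pow(105, 2) = 11025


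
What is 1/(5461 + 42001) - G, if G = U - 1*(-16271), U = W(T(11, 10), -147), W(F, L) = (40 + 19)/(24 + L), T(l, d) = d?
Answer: -94984466465/5837826 ≈ -16271.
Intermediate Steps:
W(F, L) = 59/(24 + L)
U = -59/123 (U = 59/(24 - 147) = 59/(-123) = 59*(-1/123) = -59/123 ≈ -0.47967)
G = 2001274/123 (G = -59/123 - 1*(-16271) = -59/123 + 16271 = 2001274/123 ≈ 16271.)
1/(5461 + 42001) - G = 1/(5461 + 42001) - 1*2001274/123 = 1/47462 - 2001274/123 = -94984466465/5837826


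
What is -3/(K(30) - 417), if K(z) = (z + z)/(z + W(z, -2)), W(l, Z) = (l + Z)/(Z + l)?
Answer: 31/4289 ≈ 0.0072278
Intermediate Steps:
W(l, Z) = 1 (W(l, Z) = (Z + l)/(Z + l) = 1)
K(z) = 2*z/(1 + z) (K(z) = (z + z)/(z + 1) = (2*z)/(1 + z) = 2*z/(1 + z))
-3/(K(30) - 417) = -3/(2*30/(1 + 30) - 417) = -3/(2*30/31 - 417) = -3/(2*30*(1/31) - 417) = -3/(60/31 - 417) = -3/(-12867/31) = -31/12867*(-3) = 31/4289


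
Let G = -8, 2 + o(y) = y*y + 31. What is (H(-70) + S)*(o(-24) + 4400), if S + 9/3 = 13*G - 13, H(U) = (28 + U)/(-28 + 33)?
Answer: -642642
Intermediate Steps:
o(y) = 29 + y² (o(y) = -2 + (y*y + 31) = -2 + (y² + 31) = -2 + (31 + y²) = 29 + y²)
H(U) = 28/5 + U/5 (H(U) = (28 + U)/5 = (28 + U)*(⅕) = 28/5 + U/5)
S = -120 (S = -3 + (13*(-8) - 13) = -3 + (-104 - 13) = -3 - 117 = -120)
(H(-70) + S)*(o(-24) + 4400) = ((28/5 + (⅕)*(-70)) - 120)*((29 + (-24)²) + 4400) = ((28/5 - 14) - 120)*((29 + 576) + 4400) = (-42/5 - 120)*(605 + 4400) = -642/5*5005 = -642642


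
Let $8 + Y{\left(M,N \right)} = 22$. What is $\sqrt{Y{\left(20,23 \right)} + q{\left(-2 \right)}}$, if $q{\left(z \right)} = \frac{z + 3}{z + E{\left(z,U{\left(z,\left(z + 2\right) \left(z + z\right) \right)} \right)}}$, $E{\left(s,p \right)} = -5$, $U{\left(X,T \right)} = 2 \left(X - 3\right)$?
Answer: $\frac{\sqrt{679}}{7} \approx 3.7225$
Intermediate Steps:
$U{\left(X,T \right)} = -6 + 2 X$ ($U{\left(X,T \right)} = 2 \left(-3 + X\right) = -6 + 2 X$)
$Y{\left(M,N \right)} = 14$ ($Y{\left(M,N \right)} = -8 + 22 = 14$)
$q{\left(z \right)} = \frac{3 + z}{-5 + z}$ ($q{\left(z \right)} = \frac{z + 3}{z - 5} = \frac{3 + z}{-5 + z}$)
$\sqrt{Y{\left(20,23 \right)} + q{\left(-2 \right)}} = \sqrt{14 + \frac{3 - 2}{-5 - 2}} = \sqrt{14 + \frac{1}{-7} \cdot 1} = \sqrt{14 - \frac{1}{7}} = \sqrt{\frac{97}{7}} = \frac{\sqrt{679}}{7}$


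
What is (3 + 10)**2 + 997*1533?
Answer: 1528570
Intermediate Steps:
(3 + 10)**2 + 997*1533 = 13**2 + 1528401 = 169 + 1528401 = 1528570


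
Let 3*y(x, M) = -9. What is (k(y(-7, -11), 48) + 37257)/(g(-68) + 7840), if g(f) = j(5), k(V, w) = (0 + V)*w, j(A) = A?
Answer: 12371/2615 ≈ 4.7308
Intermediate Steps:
y(x, M) = -3 (y(x, M) = (⅓)*(-9) = -3)
k(V, w) = V*w
g(f) = 5
(k(y(-7, -11), 48) + 37257)/(g(-68) + 7840) = (-3*48 + 37257)/(5 + 7840) = (-144 + 37257)/7845 = 37113*(1/7845) = 12371/2615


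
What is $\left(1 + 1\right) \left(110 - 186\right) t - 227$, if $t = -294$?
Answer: $44461$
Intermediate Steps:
$\left(1 + 1\right) \left(110 - 186\right) t - 227 = \left(1 + 1\right) \left(110 - 186\right) \left(-294\right) - 227 = 2 \left(-76\right) \left(-294\right) - 227 = \left(-152\right) \left(-294\right) - 227 = 44688 - 227 = 44461$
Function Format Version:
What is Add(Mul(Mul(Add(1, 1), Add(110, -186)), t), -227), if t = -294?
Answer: 44461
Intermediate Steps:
Add(Mul(Mul(Add(1, 1), Add(110, -186)), t), -227) = Add(Mul(Mul(Add(1, 1), Add(110, -186)), -294), -227) = Add(Mul(Mul(2, -76), -294), -227) = Add(Mul(-152, -294), -227) = Add(44688, -227) = 44461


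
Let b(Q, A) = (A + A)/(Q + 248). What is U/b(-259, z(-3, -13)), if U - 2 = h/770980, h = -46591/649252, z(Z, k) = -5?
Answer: 11012326240619/5005603069600 ≈ 2.2000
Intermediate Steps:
h = -46591/649252 (h = -46591*1/649252 = -46591/649252 ≈ -0.071761)
b(Q, A) = 2*A/(248 + Q) (b(Q, A) = (2*A)/(248 + Q) = 2*A/(248 + Q))
U = 1001120567329/500560306960 (U = 2 - 46591/649252/770980 = 2 - 46591/649252*1/770980 = 2 - 46591/500560306960 = 1001120567329/500560306960 ≈ 2.0000)
U/b(-259, z(-3, -13)) = 1001120567329/(500560306960*((2*(-5)/(248 - 259)))) = 1001120567329/(500560306960*((2*(-5)/(-11)))) = 1001120567329/(500560306960*((2*(-5)*(-1/11)))) = 1001120567329/(500560306960*(10/11)) = (1001120567329/500560306960)*(11/10) = 11012326240619/5005603069600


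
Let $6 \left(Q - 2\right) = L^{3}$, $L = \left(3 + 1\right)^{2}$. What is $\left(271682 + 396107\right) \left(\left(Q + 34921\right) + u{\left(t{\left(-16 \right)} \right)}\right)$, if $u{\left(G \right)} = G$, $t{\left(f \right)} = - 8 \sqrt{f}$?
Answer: $\frac{71331217613}{3} - 21369248 i \approx 2.3777 \cdot 10^{10} - 2.1369 \cdot 10^{7} i$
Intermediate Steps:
$L = 16$ ($L = 4^{2} = 16$)
$Q = \frac{2054}{3}$ ($Q = 2 + \frac{16^{3}}{6} = 2 + \frac{1}{6} \cdot 4096 = 2 + \frac{2048}{3} = \frac{2054}{3} \approx 684.67$)
$\left(271682 + 396107\right) \left(\left(Q + 34921\right) + u{\left(t{\left(-16 \right)} \right)}\right) = \left(271682 + 396107\right) \left(\left(\frac{2054}{3} + 34921\right) - 8 \sqrt{-16}\right) = 667789 \left(\frac{106817}{3} - 8 \cdot 4 i\right) = 667789 \left(\frac{106817}{3} - 32 i\right) = \frac{71331217613}{3} - 21369248 i$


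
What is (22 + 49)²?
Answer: 5041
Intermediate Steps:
(22 + 49)² = 71² = 5041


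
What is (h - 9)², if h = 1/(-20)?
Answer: 32761/400 ≈ 81.902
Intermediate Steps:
h = -1/20 (h = 1*(-1/20) = -1/20 ≈ -0.050000)
(h - 9)² = (-1/20 - 9)² = (-181/20)² = 32761/400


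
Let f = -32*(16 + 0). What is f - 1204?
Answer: -1716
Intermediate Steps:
f = -512 (f = -32*16 = -512)
f - 1204 = -512 - 1204 = -1716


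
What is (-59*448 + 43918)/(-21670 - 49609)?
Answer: -17486/71279 ≈ -0.24532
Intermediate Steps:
(-59*448 + 43918)/(-21670 - 49609) = (-26432 + 43918)/(-71279) = 17486*(-1/71279) = -17486/71279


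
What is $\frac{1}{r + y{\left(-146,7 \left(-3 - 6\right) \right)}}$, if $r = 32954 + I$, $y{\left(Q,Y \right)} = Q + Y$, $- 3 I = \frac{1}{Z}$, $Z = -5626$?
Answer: $\frac{16878}{552670111} \approx 3.0539 \cdot 10^{-5}$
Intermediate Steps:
$I = \frac{1}{16878}$ ($I = - \frac{1}{3 \left(-5626\right)} = \left(- \frac{1}{3}\right) \left(- \frac{1}{5626}\right) = \frac{1}{16878} \approx 5.9249 \cdot 10^{-5}$)
$r = \frac{556197613}{16878}$ ($r = 32954 + \frac{1}{16878} = \frac{556197613}{16878} \approx 32954.0$)
$\frac{1}{r + y{\left(-146,7 \left(-3 - 6\right) \right)}} = \frac{1}{\frac{556197613}{16878} - \left(146 - 7 \left(-3 - 6\right)\right)} = \frac{1}{\frac{556197613}{16878} + \left(-146 + 7 \left(-9\right)\right)} = \frac{1}{\frac{556197613}{16878} - 209} = \frac{1}{\frac{552670111}{16878}} = \frac{16878}{552670111}$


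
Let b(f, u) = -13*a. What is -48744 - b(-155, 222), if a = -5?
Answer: -48809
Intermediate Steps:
b(f, u) = 65 (b(f, u) = -13*(-5) = 65)
-48744 - b(-155, 222) = -48744 - 1*65 = -48744 - 65 = -48809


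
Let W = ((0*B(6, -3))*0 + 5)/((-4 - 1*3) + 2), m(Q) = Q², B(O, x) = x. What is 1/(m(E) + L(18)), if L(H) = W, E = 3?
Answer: ⅛ ≈ 0.12500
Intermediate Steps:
W = -1 (W = ((0*(-3))*0 + 5)/((-4 - 1*3) + 2) = (0*0 + 5)/((-4 - 3) + 2) = (0 + 5)/(-7 + 2) = 5/(-5) = 5*(-⅕) = -1)
L(H) = -1
1/(m(E) + L(18)) = 1/(3² - 1) = 1/(9 - 1) = 1/8 = ⅛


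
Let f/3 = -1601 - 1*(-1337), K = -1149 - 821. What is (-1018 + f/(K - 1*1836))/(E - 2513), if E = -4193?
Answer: 12577/82867 ≈ 0.15177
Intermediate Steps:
K = -1970
f = -792 (f = 3*(-1601 - 1*(-1337)) = 3*(-1601 + 1337) = 3*(-264) = -792)
(-1018 + f/(K - 1*1836))/(E - 2513) = (-1018 - 792/(-1970 - 1*1836))/(-4193 - 2513) = (-1018 - 792/(-1970 - 1836))/(-6706) = (-1018 - 792/(-3806))*(-1/6706) = (-1018 - 792*(-1/3806))*(-1/6706) = (-1018 + 36/173)*(-1/6706) = -176078/173*(-1/6706) = 12577/82867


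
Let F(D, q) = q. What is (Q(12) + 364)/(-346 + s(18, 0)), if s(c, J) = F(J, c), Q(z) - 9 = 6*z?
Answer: -445/328 ≈ -1.3567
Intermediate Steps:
Q(z) = 9 + 6*z
s(c, J) = c
(Q(12) + 364)/(-346 + s(18, 0)) = ((9 + 6*12) + 364)/(-346 + 18) = ((9 + 72) + 364)/(-328) = (81 + 364)*(-1/328) = 445*(-1/328) = -445/328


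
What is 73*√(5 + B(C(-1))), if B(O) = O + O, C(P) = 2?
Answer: 219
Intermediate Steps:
B(O) = 2*O
73*√(5 + B(C(-1))) = 73*√(5 + 2*2) = 73*√(5 + 4) = 73*√9 = 73*3 = 219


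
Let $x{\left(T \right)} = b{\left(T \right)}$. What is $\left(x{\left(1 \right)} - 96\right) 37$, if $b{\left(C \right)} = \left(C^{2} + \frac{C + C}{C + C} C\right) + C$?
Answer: $-3441$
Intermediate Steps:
$b{\left(C \right)} = C^{2} + 2 C$ ($b{\left(C \right)} = \left(C^{2} + \frac{2 C}{2 C} C\right) + C = \left(C^{2} + 2 C \frac{1}{2 C} C\right) + C = \left(C^{2} + 1 C\right) + C = \left(C^{2} + C\right) + C = \left(C + C^{2}\right) + C = C^{2} + 2 C$)
$x{\left(T \right)} = T \left(2 + T\right)$
$\left(x{\left(1 \right)} - 96\right) 37 = \left(1 \left(2 + 1\right) - 96\right) 37 = \left(1 \cdot 3 - 96\right) 37 = \left(3 - 96\right) 37 = \left(-93\right) 37 = -3441$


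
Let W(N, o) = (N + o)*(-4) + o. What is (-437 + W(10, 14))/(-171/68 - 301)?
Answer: 35292/20639 ≈ 1.7100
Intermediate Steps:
W(N, o) = -4*N - 3*o (W(N, o) = (-4*N - 4*o) + o = -4*N - 3*o)
(-437 + W(10, 14))/(-171/68 - 301) = (-437 + (-4*10 - 3*14))/(-171/68 - 301) = (-437 + (-40 - 42))/(-171*1/68 - 301) = (-437 - 82)/(-171/68 - 301) = -519/(-20639/68) = -519*(-68/20639) = 35292/20639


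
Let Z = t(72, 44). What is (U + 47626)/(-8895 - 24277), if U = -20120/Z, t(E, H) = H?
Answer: -129714/91223 ≈ -1.4219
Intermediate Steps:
Z = 44
U = -5030/11 (U = -20120/44 = -20120*1/44 = -5030/11 ≈ -457.27)
(U + 47626)/(-8895 - 24277) = (-5030/11 + 47626)/(-8895 - 24277) = (518856/11)/(-33172) = (518856/11)*(-1/33172) = -129714/91223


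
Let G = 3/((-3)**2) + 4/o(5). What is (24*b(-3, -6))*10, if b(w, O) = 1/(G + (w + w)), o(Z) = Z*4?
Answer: -1800/41 ≈ -43.902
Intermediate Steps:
o(Z) = 4*Z
G = 8/15 (G = 3/((-3)**2) + 4/((4*5)) = 3/9 + 4/20 = 3*(1/9) + 4*(1/20) = 1/3 + 1/5 = 8/15 ≈ 0.53333)
b(w, O) = 1/(8/15 + 2*w) (b(w, O) = 1/(8/15 + (w + w)) = 1/(8/15 + 2*w))
(24*b(-3, -6))*10 = (24*(15/(2*(4 + 15*(-3)))))*10 = (24*(15/(2*(4 - 45))))*10 = (24*((15/2)/(-41)))*10 = (24*((15/2)*(-1/41)))*10 = (24*(-15/82))*10 = -180/41*10 = -1800/41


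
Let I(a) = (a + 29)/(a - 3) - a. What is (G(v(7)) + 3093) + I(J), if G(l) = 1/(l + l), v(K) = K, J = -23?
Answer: 567083/182 ≈ 3115.8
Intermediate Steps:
I(a) = -a + (29 + a)/(-3 + a) (I(a) = (29 + a)/(-3 + a) - a = -a + (29 + a)/(-3 + a))
G(l) = 1/(2*l)
(G(v(7)) + 3093) + I(J) = ((½)/7 + 3093) + (29 - 1*(-23)² + 4*(-23))/(-3 - 23) = ((½)*(⅐) + 3093) + (29 - 1*529 - 92)/(-26) = (1/14 + 3093) - (29 - 529 - 92)/26 = 43303/14 - 1/26*(-592) = 43303/14 + 296/13 = 567083/182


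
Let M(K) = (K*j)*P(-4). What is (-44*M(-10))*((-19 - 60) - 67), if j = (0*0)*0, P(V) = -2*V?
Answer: 0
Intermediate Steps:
j = 0 (j = 0*0 = 0)
M(K) = 0 (M(K) = (K*0)*(-2*(-4)) = 0*8 = 0)
(-44*M(-10))*((-19 - 60) - 67) = (-44*0)*((-19 - 60) - 67) = 0*(-79 - 67) = 0*(-146) = 0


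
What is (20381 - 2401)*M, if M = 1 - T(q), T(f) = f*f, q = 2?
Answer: -53940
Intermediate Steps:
T(f) = f²
M = -3 (M = 1 - 1*2² = 1 - 1*4 = 1 - 4 = -3)
(20381 - 2401)*M = (20381 - 2401)*(-3) = 17980*(-3) = -53940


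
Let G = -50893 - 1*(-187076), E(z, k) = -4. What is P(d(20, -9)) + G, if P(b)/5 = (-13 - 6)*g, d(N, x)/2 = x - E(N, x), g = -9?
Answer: 137038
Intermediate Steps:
d(N, x) = 8 + 2*x (d(N, x) = 2*(x - 1*(-4)) = 2*(x + 4) = 2*(4 + x) = 8 + 2*x)
G = 136183 (G = -50893 + 187076 = 136183)
P(b) = 855 (P(b) = 5*((-13 - 6)*(-9)) = 5*(-19*(-9)) = 5*171 = 855)
P(d(20, -9)) + G = 855 + 136183 = 137038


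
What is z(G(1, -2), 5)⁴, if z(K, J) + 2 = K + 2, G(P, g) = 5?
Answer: 625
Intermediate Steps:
z(K, J) = K (z(K, J) = -2 + (K + 2) = -2 + (2 + K) = K)
z(G(1, -2), 5)⁴ = 5⁴ = 625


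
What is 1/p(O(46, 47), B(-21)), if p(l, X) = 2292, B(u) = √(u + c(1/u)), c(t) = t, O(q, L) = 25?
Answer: 1/2292 ≈ 0.00043630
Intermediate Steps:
B(u) = √(u + 1/u)
1/p(O(46, 47), B(-21)) = 1/2292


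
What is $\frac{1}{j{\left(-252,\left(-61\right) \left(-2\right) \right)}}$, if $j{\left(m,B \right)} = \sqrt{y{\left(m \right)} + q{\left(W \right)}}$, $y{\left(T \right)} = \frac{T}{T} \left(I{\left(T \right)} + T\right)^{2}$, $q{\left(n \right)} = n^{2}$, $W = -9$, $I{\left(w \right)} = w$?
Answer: $\frac{\sqrt{3137}}{28233} \approx 0.0019838$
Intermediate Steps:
$y{\left(T \right)} = 4 T^{2}$ ($y{\left(T \right)} = \frac{T}{T} \left(T + T\right)^{2} = 1 \left(2 T\right)^{2} = 1 \cdot 4 T^{2} = 4 T^{2}$)
$j{\left(m,B \right)} = \sqrt{81 + 4 m^{2}}$ ($j{\left(m,B \right)} = \sqrt{4 m^{2} + \left(-9\right)^{2}} = \sqrt{4 m^{2} + 81} = \sqrt{81 + 4 m^{2}}$)
$\frac{1}{j{\left(-252,\left(-61\right) \left(-2\right) \right)}} = \frac{1}{\sqrt{81 + 4 \left(-252\right)^{2}}} = \frac{1}{\sqrt{81 + 4 \cdot 63504}} = \frac{1}{\sqrt{81 + 254016}} = \frac{1}{\sqrt{254097}} = \frac{1}{9 \sqrt{3137}} = \frac{\sqrt{3137}}{28233}$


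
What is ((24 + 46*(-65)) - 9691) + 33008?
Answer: 20351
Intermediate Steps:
((24 + 46*(-65)) - 9691) + 33008 = ((24 - 2990) - 9691) + 33008 = (-2966 - 9691) + 33008 = -12657 + 33008 = 20351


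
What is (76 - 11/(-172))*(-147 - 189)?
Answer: -1098972/43 ≈ -25558.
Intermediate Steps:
(76 - 11/(-172))*(-147 - 189) = (76 - 11*(-1/172))*(-336) = (76 + 11/172)*(-336) = (13083/172)*(-336) = -1098972/43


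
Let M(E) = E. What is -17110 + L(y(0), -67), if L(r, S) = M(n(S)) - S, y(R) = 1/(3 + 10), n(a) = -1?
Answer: -17044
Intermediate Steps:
y(R) = 1/13
L(r, S) = -1 - S
-17110 + L(y(0), -67) = -17110 + (-1 - 1*(-67)) = -17110 + (-1 + 67) = -17110 + 66 = -17044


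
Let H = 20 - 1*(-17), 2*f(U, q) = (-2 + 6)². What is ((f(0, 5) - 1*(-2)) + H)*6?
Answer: 282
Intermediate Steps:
f(U, q) = 8 (f(U, q) = (-2 + 6)²/2 = (½)*4² = (½)*16 = 8)
H = 37 (H = 20 + 17 = 37)
((f(0, 5) - 1*(-2)) + H)*6 = ((8 - 1*(-2)) + 37)*6 = ((8 + 2) + 37)*6 = (10 + 37)*6 = 47*6 = 282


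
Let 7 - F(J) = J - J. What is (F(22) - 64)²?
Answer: 3249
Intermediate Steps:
F(J) = 7 (F(J) = 7 - (J - J) = 7 - 1*0 = 7 + 0 = 7)
(F(22) - 64)² = (7 - 64)² = (-57)² = 3249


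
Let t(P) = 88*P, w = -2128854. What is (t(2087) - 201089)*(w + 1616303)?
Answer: 8935301583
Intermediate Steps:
(t(2087) - 201089)*(w + 1616303) = (88*2087 - 201089)*(-2128854 + 1616303) = (183656 - 201089)*(-512551) = -17433*(-512551) = 8935301583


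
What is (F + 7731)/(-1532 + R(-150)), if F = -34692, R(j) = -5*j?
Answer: 26961/782 ≈ 34.477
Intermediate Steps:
(F + 7731)/(-1532 + R(-150)) = (-34692 + 7731)/(-1532 - 5*(-150)) = -26961/(-1532 + 750) = -26961/(-782) = -26961*(-1/782) = 26961/782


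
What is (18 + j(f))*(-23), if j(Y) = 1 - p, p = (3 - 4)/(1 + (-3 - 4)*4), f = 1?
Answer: -11776/27 ≈ -436.15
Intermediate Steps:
p = 1/27 (p = -1/(1 - 7*4) = -1/(1 - 28) = -1/(-27) = -1*(-1/27) = 1/27 ≈ 0.037037)
j(Y) = 26/27 (j(Y) = 1 - 1*1/27 = 1 - 1/27 = 26/27)
(18 + j(f))*(-23) = (18 + 26/27)*(-23) = (512/27)*(-23) = -11776/27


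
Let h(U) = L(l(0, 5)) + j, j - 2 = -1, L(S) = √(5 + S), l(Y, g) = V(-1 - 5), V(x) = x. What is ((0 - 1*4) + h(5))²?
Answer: (3 - I)² ≈ 8.0 - 6.0*I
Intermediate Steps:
l(Y, g) = -6 (l(Y, g) = -1 - 5 = -6)
j = 1 (j = 2 - 1 = 1)
h(U) = 1 + I (h(U) = √(5 - 6) + 1 = √(-1) + 1 = I + 1 = 1 + I)
((0 - 1*4) + h(5))² = ((0 - 1*4) + (1 + I))² = ((0 - 4) + (1 + I))² = (-4 + (1 + I))² = (-3 + I)²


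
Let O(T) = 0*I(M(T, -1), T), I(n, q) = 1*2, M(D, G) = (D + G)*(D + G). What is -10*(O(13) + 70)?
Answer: -700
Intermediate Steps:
M(D, G) = (D + G)**2
I(n, q) = 2
O(T) = 0 (O(T) = 0*2 = 0)
-10*(O(13) + 70) = -10*(0 + 70) = -10*70 = -700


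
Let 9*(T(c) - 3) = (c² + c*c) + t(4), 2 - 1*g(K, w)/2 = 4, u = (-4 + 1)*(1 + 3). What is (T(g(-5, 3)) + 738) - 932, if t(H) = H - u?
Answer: -557/3 ≈ -185.67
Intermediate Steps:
u = -12 (u = -3*4 = -12)
g(K, w) = -4 (g(K, w) = 4 - 2*4 = 4 - 8 = -4)
t(H) = 12 + H (t(H) = H - 1*(-12) = H + 12 = 12 + H)
T(c) = 43/9 + 2*c²/9 (T(c) = 3 + ((c² + c*c) + (12 + 4))/9 = 3 + ((c² + c²) + 16)/9 = 3 + (2*c² + 16)/9 = 3 + (16 + 2*c²)/9 = 3 + (16/9 + 2*c²/9) = 43/9 + 2*c²/9)
(T(g(-5, 3)) + 738) - 932 = ((43/9 + (2/9)*(-4)²) + 738) - 932 = ((43/9 + (2/9)*16) + 738) - 932 = ((43/9 + 32/9) + 738) - 932 = (25/3 + 738) - 932 = 2239/3 - 932 = -557/3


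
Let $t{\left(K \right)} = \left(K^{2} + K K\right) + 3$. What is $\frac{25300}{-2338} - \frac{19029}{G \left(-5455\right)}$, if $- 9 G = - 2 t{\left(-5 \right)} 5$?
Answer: $- \frac{36372843391}{3379754350} \approx -10.762$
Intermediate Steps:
$t{\left(K \right)} = 3 + 2 K^{2}$ ($t{\left(K \right)} = \left(K^{2} + K^{2}\right) + 3 = 2 K^{2} + 3 = 3 + 2 K^{2}$)
$G = \frac{530}{9}$ ($G = - \frac{- 2 \left(3 + 2 \left(-5\right)^{2}\right) 5}{9} = - \frac{- 2 \left(3 + 2 \cdot 25\right) 5}{9} = - \frac{- 2 \left(3 + 50\right) 5}{9} = - \frac{\left(-2\right) 53 \cdot 5}{9} = - \frac{\left(-106\right) 5}{9} = \left(- \frac{1}{9}\right) \left(-530\right) = \frac{530}{9} \approx 58.889$)
$\frac{25300}{-2338} - \frac{19029}{G \left(-5455\right)} = \frac{25300}{-2338} - \frac{19029}{\frac{530}{9} \left(-5455\right)} = 25300 \left(- \frac{1}{2338}\right) - \frac{19029}{- \frac{2891150}{9}} = - \frac{12650}{1169} - - \frac{171261}{2891150} = - \frac{12650}{1169} + \frac{171261}{2891150} = - \frac{36372843391}{3379754350}$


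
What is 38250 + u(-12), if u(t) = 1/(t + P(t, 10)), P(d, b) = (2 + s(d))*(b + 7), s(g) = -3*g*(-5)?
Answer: 116203499/3038 ≈ 38250.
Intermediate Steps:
s(g) = 15*g
P(d, b) = (2 + 15*d)*(7 + b) (P(d, b) = (2 + 15*d)*(b + 7) = (2 + 15*d)*(7 + b))
u(t) = 1/(34 + 256*t) (u(t) = 1/(t + (14 + 2*10 + 105*t + 15*10*t)) = 1/(t + (14 + 20 + 105*t + 150*t)) = 1/(t + (34 + 255*t)) = 1/(34 + 256*t))
38250 + u(-12) = 38250 + 1/(2*(17 + 128*(-12))) = 38250 + 1/(2*(17 - 1536)) = 38250 + (1/2)/(-1519) = 38250 + (1/2)*(-1/1519) = 38250 - 1/3038 = 116203499/3038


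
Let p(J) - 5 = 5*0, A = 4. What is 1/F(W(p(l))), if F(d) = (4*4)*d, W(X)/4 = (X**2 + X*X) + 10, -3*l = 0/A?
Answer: 1/3840 ≈ 0.00026042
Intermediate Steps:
l = 0 (l = -0/4 = -1/3*0 = 0)
p(J) = 5 (p(J) = 5 + 5*0 = 5 + 0 = 5)
W(X) = 40 + 8*X**2 (W(X) = 4*((X**2 + X*X) + 10) = 4*((X**2 + X**2) + 10) = 4*(2*X**2 + 10) = 4*(10 + 2*X**2) = 40 + 8*X**2)
F(d) = 16*d
1/F(W(p(l))) = 1/(16*(40 + 8*5**2)) = 1/(16*(40 + 8*25)) = 1/(16*(40 + 200)) = 1/(16*240) = 1/3840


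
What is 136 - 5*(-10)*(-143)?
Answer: -7014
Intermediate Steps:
136 - 5*(-10)*(-143) = 136 + 50*(-143) = 136 - 7150 = -7014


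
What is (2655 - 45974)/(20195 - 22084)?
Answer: 43319/1889 ≈ 22.932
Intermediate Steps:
(2655 - 45974)/(20195 - 22084) = -43319/(-1889) = -43319*(-1/1889) = 43319/1889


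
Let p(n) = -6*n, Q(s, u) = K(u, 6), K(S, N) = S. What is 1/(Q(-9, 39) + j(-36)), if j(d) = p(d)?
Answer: 1/255 ≈ 0.0039216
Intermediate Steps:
Q(s, u) = u
j(d) = -6*d
1/(Q(-9, 39) + j(-36)) = 1/(39 - 6*(-36)) = 1/(39 + 216) = 1/255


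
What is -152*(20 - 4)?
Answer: -2432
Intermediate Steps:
-152*(20 - 4) = -152*16 = -2432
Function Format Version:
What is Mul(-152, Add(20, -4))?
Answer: -2432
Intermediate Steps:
Mul(-152, Add(20, -4)) = Mul(-152, 16) = -2432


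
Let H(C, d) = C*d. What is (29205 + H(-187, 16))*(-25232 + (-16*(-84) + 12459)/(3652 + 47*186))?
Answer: -8197109301865/12394 ≈ -6.6138e+8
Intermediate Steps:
(29205 + H(-187, 16))*(-25232 + (-16*(-84) + 12459)/(3652 + 47*186)) = (29205 - 187*16)*(-25232 + (-16*(-84) + 12459)/(3652 + 47*186)) = (29205 - 2992)*(-25232 + (1344 + 12459)/(3652 + 8742)) = 26213*(-25232 + 13803/12394) = 26213*(-312711605/12394) = -8197109301865/12394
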